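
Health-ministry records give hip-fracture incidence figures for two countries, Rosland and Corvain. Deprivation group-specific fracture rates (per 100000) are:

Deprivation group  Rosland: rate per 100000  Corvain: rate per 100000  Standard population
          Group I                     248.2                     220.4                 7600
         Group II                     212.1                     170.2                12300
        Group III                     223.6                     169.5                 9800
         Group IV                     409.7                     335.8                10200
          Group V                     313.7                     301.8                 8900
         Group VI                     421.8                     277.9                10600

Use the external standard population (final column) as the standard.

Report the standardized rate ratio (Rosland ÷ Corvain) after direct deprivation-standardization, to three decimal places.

1.251

Standard total = 59400; weights = 0.1279, 0.2071, 0.1650, 0.1717, 0.1498, 0.1785.
Rosland: 0.1279×248.2 + 0.2071×212.1 + 0.1650×223.6 + 0.1717×409.7 + 0.1498×313.7 + 0.1785×421.8 = 305.1916 per 100000.
Corvain: 0.1279×220.4 + 0.2071×170.2 + 0.1650×169.5 + 0.1717×335.8 + 0.1498×301.8 + 0.1785×277.9 = 243.8808 per 100000.
Ratio = 305.1916 ÷ 243.8808 = 1.25140.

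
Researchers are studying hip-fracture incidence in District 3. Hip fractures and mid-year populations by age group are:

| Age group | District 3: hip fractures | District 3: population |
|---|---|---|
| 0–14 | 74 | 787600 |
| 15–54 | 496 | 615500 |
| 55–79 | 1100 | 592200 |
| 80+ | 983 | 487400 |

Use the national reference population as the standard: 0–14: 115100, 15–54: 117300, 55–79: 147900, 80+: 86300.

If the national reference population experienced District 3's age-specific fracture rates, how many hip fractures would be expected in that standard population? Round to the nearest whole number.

554

Age-specific rates per 100000 for District 3: 9.40, 80.58, 185.75, 201.68.
Expected hip fractures = Σ (standard pop × age-specific rate ÷ 100000)
= 115100×9.40/100000 + 117300×80.58/100000 + 147900×185.75/100000 + 86300×201.68/100000
= 10.81 + 94.53 + 274.72 + 174.05 = 554.11.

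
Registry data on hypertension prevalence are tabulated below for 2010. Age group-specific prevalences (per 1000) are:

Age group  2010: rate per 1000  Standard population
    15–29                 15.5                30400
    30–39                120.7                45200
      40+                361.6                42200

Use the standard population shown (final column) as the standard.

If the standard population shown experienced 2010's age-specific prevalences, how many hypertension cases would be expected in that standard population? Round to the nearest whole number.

21186

Expected hypertension cases = Σ (standard pop × age-specific rate ÷ 1000)
= 30400×15.5/1000 + 45200×120.7/1000 + 42200×361.6/1000
= 471.20 + 5455.64 + 15259.52 = 21186.36.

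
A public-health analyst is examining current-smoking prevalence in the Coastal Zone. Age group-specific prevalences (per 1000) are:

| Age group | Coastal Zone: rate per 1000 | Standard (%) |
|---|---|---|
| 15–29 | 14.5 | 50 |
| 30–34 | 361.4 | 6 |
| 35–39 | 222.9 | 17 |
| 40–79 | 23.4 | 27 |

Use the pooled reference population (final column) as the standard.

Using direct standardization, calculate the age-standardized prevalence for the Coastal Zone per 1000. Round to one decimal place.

Standard weights: 0.50, 0.06, 0.17, 0.27.
Standardized rate: 0.5000×14.5 + 0.0600×361.4 + 0.1700×222.9 + 0.2700×23.4 = 73.1450 per 1000.

73.1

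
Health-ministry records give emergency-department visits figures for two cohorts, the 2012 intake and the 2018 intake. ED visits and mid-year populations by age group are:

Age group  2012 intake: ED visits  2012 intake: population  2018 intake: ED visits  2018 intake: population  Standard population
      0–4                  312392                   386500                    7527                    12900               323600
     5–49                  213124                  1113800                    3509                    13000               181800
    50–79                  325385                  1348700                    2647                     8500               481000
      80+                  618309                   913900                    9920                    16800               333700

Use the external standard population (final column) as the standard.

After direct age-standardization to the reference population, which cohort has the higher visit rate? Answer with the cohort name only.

2012 intake

Age-specific rates per 1000 for the 2012 intake: 808.259, 191.349, 241.258, 676.561.
For the 2018 intake: 583.488, 269.923, 311.412, 590.476.
Standard total = 1320100; weights = 0.2451, 0.1377, 0.3644, 0.2528.
The 2012 intake: 0.2451×808.259 + 0.1377×191.349 + 0.3644×241.258 + 0.2528×676.561 = 483.4128 per 1000.
The 2018 intake: 0.2451×583.488 + 0.1377×269.923 + 0.3644×311.412 + 0.2528×590.476 = 442.9360 per 1000.
The crude rates (390.45 vs 461.00) would put the 2018 intake higher, but that reflects its age composition; once standardized to a common age structure, the 2012 intake has the higher underlying rate.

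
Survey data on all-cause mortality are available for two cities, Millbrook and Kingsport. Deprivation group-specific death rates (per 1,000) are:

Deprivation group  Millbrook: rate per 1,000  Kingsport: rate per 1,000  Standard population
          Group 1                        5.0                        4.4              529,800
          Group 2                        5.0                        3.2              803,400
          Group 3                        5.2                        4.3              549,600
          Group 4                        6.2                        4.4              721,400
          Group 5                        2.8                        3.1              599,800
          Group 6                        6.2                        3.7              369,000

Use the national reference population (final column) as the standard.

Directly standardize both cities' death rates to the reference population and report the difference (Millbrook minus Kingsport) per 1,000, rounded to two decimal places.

1.20

Standard total = 3,573,000; weights = 0.1483, 0.2249, 0.1538, 0.2019, 0.1679, 0.1033.
Millbrook: 0.1483×5.0 + 0.2249×5.0 + 0.1538×5.2 + 0.2019×6.2 + 0.1679×2.8 + 0.1033×6.2 = 5.0277 per 1,000.
Kingsport: 0.1483×4.4 + 0.2249×3.2 + 0.1538×4.3 + 0.2019×4.4 + 0.1679×3.1 + 0.1033×3.7 = 3.8243 per 1,000.
Difference = 5.0277 − 3.8243 = 1.2034.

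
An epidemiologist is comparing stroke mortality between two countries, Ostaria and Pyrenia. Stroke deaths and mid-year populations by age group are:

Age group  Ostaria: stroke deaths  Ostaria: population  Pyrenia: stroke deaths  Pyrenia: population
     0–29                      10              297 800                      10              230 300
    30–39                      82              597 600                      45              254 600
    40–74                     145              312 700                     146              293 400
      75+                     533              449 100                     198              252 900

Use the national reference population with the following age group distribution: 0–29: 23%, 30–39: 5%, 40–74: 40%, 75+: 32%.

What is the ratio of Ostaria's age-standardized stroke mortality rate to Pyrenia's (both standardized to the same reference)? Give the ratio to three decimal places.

Age-specific rates per 100 000 for Ostaria: 3.36, 13.72, 46.37, 118.68.
For Pyrenia: 4.34, 17.67, 49.76, 78.29.
Standard weights: 0.23, 0.05, 0.40, 0.32.
Ostaria: 0.2300×3.36 + 0.0500×13.72 + 0.4000×46.37 + 0.3200×118.68 = 57.9847 per 100 000.
Pyrenia: 0.2300×4.34 + 0.0500×17.67 + 0.4000×49.76 + 0.3200×78.29 = 46.8404 per 100 000.
Ratio = 57.9847 ÷ 46.8404 = 1.23792.

1.238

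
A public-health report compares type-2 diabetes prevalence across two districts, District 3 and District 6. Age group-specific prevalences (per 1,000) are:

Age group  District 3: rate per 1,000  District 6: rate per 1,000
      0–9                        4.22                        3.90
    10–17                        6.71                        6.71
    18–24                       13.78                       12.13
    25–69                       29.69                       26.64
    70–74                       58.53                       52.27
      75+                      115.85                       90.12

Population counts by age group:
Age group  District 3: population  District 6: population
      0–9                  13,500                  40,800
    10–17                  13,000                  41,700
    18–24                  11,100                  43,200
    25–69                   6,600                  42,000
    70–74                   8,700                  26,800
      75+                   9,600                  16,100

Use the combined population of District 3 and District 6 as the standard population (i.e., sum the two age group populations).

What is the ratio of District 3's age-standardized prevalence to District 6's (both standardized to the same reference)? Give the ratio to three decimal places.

1.170

Combined standard total = 273,100; weights = 0.1988, 0.2003, 0.1988, 0.1780, 0.1300, 0.0941.
District 3: 0.1988×4.22 + 0.2003×6.71 + 0.1988×13.78 + 0.1780×29.69 + 0.1300×58.53 + 0.0941×115.85 = 28.7167 per 1,000.
District 6: 0.1988×3.90 + 0.2003×6.71 + 0.1988×12.13 + 0.1780×26.64 + 0.1300×52.27 + 0.0941×90.12 = 24.5472 per 1,000.
Ratio = 28.7167 ÷ 24.5472 = 1.16986.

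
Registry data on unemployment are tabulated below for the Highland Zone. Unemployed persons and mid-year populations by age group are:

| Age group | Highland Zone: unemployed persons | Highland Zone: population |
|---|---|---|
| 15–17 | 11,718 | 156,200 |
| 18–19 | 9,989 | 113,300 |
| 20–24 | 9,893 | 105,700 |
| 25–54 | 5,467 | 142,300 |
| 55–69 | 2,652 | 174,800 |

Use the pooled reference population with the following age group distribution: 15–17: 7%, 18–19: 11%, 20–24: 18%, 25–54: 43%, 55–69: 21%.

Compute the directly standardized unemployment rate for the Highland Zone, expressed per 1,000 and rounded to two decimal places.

Age-specific rates per 1,000 for the Highland Zone: 75.019, 88.164, 93.595, 38.419, 15.172.
Standard weights: 0.07, 0.11, 0.18, 0.43, 0.21.
Standardized rate: 0.0700×75.019 + 0.1100×88.164 + 0.1800×93.595 + 0.4300×38.419 + 0.2100×15.172 = 51.5027 per 1,000.

51.50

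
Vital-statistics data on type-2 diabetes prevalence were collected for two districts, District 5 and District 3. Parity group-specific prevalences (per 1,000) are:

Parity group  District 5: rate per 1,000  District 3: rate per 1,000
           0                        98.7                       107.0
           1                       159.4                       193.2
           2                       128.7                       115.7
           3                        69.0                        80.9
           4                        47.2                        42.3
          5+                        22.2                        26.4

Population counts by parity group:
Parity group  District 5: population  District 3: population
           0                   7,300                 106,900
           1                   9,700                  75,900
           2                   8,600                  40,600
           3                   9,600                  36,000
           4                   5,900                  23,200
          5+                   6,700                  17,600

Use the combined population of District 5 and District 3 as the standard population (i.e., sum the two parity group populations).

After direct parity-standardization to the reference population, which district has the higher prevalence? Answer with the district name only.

Combined standard total = 348,000; weights = 0.3282, 0.2460, 0.1414, 0.1310, 0.0836, 0.0698.
District 5: 0.3282×98.7 + 0.2460×159.4 + 0.1414×128.7 + 0.1310×69.0 + 0.0836×47.2 + 0.0698×22.2 = 104.3322 per 1,000.
District 3: 0.3282×107.0 + 0.2460×193.2 + 0.1414×115.7 + 0.1310×80.9 + 0.0836×42.3 + 0.0698×26.4 = 114.9749 per 1,000.

District 3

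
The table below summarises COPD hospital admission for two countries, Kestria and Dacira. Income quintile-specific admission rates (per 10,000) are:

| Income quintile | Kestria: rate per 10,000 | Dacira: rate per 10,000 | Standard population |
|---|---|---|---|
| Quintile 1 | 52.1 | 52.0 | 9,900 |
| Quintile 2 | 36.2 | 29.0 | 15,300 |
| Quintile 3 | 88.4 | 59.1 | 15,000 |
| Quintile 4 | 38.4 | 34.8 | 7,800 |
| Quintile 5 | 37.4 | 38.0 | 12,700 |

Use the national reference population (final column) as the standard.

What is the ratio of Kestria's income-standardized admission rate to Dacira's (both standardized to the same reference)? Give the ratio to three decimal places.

Standard total = 60,700; weights = 0.1631, 0.2521, 0.2471, 0.1285, 0.2092.
Kestria: 0.1631×52.1 + 0.2521×36.2 + 0.2471×88.4 + 0.1285×38.4 + 0.2092×37.4 = 52.2265 per 10,000.
Dacira: 0.1631×52.0 + 0.2521×29.0 + 0.2471×59.1 + 0.1285×34.8 + 0.2092×38.0 = 42.8178 per 10,000.
Ratio = 52.2265 ÷ 42.8178 = 1.21974.

1.220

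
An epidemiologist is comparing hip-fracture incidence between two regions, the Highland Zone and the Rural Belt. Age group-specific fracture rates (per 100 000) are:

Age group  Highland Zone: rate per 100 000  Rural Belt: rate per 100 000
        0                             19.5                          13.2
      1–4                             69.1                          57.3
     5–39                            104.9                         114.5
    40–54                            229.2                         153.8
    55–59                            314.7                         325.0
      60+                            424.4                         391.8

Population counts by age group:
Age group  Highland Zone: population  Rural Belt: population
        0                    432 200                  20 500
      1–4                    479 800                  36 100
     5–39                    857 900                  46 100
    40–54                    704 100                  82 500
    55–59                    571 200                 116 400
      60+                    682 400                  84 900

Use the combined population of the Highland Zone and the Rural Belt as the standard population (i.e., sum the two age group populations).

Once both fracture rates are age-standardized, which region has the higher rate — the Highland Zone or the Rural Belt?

Combined standard total = 4 114 100; weights = 0.1100, 0.1254, 0.2197, 0.1912, 0.1671, 0.1865.
The Highland Zone: 0.1100×19.5 + 0.1254×69.1 + 0.2197×104.9 + 0.1912×229.2 + 0.1671×314.7 + 0.1865×424.4 = 209.4321 per 100 000.
The Rural Belt: 0.1100×13.2 + 0.1254×57.3 + 0.2197×114.5 + 0.1912×153.8 + 0.1671×325.0 + 0.1865×391.8 = 190.5938 per 100 000.
The crude rates (204.51 vs 236.48) would put the Rural Belt higher, but that reflects its age composition; once standardized to a common age structure, the Highland Zone has the higher underlying rate.

Highland Zone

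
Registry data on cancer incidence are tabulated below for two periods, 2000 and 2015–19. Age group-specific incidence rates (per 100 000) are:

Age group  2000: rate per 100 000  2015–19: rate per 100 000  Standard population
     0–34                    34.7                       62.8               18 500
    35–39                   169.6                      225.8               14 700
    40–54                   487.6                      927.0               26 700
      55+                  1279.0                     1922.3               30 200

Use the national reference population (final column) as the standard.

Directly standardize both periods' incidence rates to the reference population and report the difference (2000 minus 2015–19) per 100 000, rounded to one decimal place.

-360.8

Standard total = 90 100; weights = 0.2053, 0.1632, 0.2963, 0.3352.
2000: 0.2053×34.7 + 0.1632×169.6 + 0.2963×487.6 + 0.3352×1279.0 = 607.9888 per 100 000.
2015–19: 0.2053×62.8 + 0.1632×225.8 + 0.2963×927.0 + 0.3352×1922.3 = 968.7616 per 100 000.
Difference = 607.9888 − 968.7616 = -360.7728.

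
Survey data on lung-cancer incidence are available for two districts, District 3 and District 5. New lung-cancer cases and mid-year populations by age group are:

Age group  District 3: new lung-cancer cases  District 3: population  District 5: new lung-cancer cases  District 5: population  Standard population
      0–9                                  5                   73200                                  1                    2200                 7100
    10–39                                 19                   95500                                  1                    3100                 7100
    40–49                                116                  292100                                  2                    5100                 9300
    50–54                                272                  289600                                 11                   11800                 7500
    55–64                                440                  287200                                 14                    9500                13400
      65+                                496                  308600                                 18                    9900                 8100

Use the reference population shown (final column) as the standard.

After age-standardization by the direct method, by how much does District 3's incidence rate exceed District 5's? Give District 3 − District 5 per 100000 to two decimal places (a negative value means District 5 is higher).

-8.47

Age-specific rates per 100000 for District 3: 6.83, 19.90, 39.71, 93.92, 153.20, 160.73.
For District 5: 45.45, 32.26, 39.22, 93.22, 147.37, 181.82.
Standard total = 52500; weights = 0.1352, 0.1352, 0.1771, 0.1429, 0.2552, 0.1543.
District 3: 0.1352×6.83 + 0.1352×19.90 + 0.1771×39.71 + 0.1429×93.92 + 0.2552×153.20 + 0.1543×160.73 = 87.9677 per 100000.
District 5: 0.1352×45.45 + 0.1352×32.26 + 0.1771×39.22 + 0.1429×93.22 + 0.2552×147.37 + 0.1543×181.82 = 96.4397 per 100000.
Difference = 87.9677 − 96.4397 = -8.4720.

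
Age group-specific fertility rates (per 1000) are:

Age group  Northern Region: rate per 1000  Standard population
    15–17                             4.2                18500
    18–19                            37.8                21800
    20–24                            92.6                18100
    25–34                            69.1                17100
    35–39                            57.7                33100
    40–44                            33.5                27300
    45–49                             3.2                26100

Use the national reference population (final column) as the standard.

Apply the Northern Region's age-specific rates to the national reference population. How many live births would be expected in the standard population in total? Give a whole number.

Expected live births = Σ (standard pop × age-specific rate ÷ 1000)
= 18500×4.2/1000 + 21800×37.8/1000 + 18100×92.6/1000 + 17100×69.1/1000 + 33100×57.7/1000 + 27300×33.5/1000 + 26100×3.2/1000
= 77.70 + 824.04 + 1676.06 + 1181.61 + 1909.87 + 914.55 + 83.52 = 6667.35.

6667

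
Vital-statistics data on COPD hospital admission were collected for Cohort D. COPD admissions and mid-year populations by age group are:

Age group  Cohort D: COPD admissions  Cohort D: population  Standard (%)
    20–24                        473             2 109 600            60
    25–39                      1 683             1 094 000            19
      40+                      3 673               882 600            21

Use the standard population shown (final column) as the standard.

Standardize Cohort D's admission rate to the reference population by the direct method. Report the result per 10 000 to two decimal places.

Age-specific rates per 10 000 for Cohort D: 2.24, 15.38, 41.62.
Standard weights: 0.60, 0.19, 0.21.
Standardized rate: 0.6000×2.24 + 0.1900×15.38 + 0.2100×41.62 = 13.0075 per 10 000.

13.01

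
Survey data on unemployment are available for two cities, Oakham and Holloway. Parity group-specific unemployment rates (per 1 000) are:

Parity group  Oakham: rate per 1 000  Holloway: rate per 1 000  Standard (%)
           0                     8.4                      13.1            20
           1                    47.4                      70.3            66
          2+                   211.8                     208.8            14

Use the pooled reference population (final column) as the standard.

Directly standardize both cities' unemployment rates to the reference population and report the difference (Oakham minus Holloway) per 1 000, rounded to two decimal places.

-15.63

Standard weights: 0.20, 0.66, 0.14.
Oakham: 0.2000×8.4 + 0.6600×47.4 + 0.1400×211.8 = 62.6160 per 1 000.
Holloway: 0.2000×13.1 + 0.6600×70.3 + 0.1400×208.8 = 78.2500 per 1 000.
Difference = 62.6160 − 78.2500 = -15.6340.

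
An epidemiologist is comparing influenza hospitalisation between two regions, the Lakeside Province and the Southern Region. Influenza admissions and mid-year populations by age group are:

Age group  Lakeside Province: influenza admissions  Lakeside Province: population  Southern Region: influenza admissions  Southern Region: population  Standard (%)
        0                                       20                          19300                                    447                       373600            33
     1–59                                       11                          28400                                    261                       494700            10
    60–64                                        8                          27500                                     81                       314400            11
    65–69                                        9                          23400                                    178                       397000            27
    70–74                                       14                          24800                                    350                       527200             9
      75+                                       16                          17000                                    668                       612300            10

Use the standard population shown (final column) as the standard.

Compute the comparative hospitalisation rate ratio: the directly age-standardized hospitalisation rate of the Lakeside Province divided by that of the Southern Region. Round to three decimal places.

0.864

Age-specific rates per 100000 for the Lakeside Province: 103.63, 38.73, 29.09, 38.46, 56.45, 94.12.
For the Southern Region: 119.65, 52.76, 25.76, 44.84, 66.39, 109.10.
Standard weights: 0.33, 0.10, 0.11, 0.27, 0.09, 0.10.
The Lakeside Province: 0.3300×103.63 + 0.1000×38.73 + 0.1100×29.09 + 0.2700×38.46 + 0.0900×56.45 + 0.1000×94.12 = 66.1472 per 100000.
The Southern Region: 0.3300×119.65 + 0.1000×52.76 + 0.1100×25.76 + 0.2700×44.84 + 0.0900×66.39 + 0.1000×109.10 = 76.5837 per 100000.
Ratio = 66.1472 ÷ 76.5837 = 0.86372.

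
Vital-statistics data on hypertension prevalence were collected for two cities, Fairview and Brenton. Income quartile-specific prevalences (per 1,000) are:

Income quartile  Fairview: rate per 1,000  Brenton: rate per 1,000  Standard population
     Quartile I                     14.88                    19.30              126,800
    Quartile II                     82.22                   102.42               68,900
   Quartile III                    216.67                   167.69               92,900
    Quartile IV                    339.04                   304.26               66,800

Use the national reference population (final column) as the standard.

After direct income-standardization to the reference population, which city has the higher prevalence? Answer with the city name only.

Standard total = 355,400; weights = 0.3568, 0.1939, 0.2614, 0.1880.
Fairview: 0.3568×14.88 + 0.1939×82.22 + 0.2614×216.67 + 0.1880×339.04 = 141.6102 per 1,000.
Brenton: 0.3568×19.30 + 0.1939×102.42 + 0.2614×167.69 + 0.1880×304.26 = 127.7629 per 1,000.

Fairview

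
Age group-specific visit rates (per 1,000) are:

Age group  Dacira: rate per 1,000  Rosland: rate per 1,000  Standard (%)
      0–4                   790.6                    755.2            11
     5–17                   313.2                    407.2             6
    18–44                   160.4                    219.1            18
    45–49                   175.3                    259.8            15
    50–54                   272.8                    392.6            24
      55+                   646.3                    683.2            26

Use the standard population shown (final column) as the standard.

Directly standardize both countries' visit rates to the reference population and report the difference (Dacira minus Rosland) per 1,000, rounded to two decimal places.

-63.33

Standard weights: 0.11, 0.06, 0.18, 0.15, 0.24, 0.26.
Dacira: 0.1100×790.6 + 0.0600×313.2 + 0.1800×160.4 + 0.1500×175.3 + 0.2400×272.8 + 0.2600×646.3 = 394.4350 per 1,000.
Rosland: 0.1100×755.2 + 0.0600×407.2 + 0.1800×219.1 + 0.1500×259.8 + 0.2400×392.6 + 0.2600×683.2 = 457.7680 per 1,000.
Difference = 394.4350 − 457.7680 = -63.3330.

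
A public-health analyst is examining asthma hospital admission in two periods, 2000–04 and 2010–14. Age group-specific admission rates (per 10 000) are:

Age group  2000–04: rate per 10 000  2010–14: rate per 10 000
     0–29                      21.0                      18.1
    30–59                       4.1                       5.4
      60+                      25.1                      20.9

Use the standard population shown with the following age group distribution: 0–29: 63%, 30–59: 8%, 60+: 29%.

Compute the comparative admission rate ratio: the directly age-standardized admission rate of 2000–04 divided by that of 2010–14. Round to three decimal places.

1.164

Standard weights: 0.63, 0.08, 0.29.
2000–04: 0.6300×21.0 + 0.0800×4.1 + 0.2900×25.1 = 20.8370 per 10 000.
2010–14: 0.6300×18.1 + 0.0800×5.4 + 0.2900×20.9 = 17.8960 per 10 000.
Ratio = 20.8370 ÷ 17.8960 = 1.16434.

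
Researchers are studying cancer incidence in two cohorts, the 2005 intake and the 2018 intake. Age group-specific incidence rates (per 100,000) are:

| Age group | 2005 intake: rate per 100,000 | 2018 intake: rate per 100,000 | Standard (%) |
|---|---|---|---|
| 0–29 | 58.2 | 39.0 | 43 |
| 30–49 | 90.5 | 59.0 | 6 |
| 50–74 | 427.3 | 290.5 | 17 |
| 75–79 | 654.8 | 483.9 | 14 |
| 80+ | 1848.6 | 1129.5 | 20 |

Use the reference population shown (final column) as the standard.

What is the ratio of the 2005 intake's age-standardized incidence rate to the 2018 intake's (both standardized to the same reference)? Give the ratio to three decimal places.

1.554

Standard weights: 0.43, 0.06, 0.17, 0.14, 0.20.
The 2005 intake: 0.4300×58.2 + 0.0600×90.5 + 0.1700×427.3 + 0.1400×654.8 + 0.2000×1848.6 = 564.4890 per 100,000.
The 2018 intake: 0.4300×39.0 + 0.0600×59.0 + 0.1700×290.5 + 0.1400×483.9 + 0.2000×1129.5 = 363.3410 per 100,000.
Ratio = 564.4890 ÷ 363.3410 = 1.55361.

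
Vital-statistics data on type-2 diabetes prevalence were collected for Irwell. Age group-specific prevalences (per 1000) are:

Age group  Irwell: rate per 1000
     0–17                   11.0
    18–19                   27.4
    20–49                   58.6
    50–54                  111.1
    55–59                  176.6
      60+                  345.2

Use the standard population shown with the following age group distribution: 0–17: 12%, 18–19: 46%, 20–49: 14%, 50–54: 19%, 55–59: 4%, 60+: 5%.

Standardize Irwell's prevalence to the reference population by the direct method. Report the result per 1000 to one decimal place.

Standard weights: 0.12, 0.46, 0.14, 0.19, 0.04, 0.05.
Standardized rate: 0.1200×11.0 + 0.4600×27.4 + 0.1400×58.6 + 0.1900×111.1 + 0.0400×176.6 + 0.0500×345.2 = 67.5610 per 1000.

67.6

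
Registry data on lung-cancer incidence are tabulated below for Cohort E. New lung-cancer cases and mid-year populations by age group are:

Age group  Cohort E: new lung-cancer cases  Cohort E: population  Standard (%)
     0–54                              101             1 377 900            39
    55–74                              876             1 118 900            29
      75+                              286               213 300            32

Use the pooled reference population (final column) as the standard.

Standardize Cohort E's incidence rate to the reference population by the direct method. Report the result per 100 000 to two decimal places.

68.47

Age-specific rates per 100 000 for Cohort E: 7.33, 78.29, 134.08.
Standard weights: 0.39, 0.29, 0.32.
Standardized rate: 0.3900×7.33 + 0.2900×78.29 + 0.3200×134.08 = 68.4698 per 100 000.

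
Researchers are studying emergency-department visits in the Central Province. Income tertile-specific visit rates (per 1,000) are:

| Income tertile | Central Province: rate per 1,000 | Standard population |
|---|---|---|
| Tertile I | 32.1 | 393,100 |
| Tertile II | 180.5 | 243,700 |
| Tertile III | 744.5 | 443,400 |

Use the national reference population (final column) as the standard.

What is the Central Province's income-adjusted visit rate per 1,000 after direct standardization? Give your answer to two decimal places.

358.01

Standard total = 1,080,200; weights = 0.3639, 0.2256, 0.4105.
Standardized rate: 0.3639×32.1 + 0.2256×180.5 + 0.4105×744.5 = 358.0056 per 1,000.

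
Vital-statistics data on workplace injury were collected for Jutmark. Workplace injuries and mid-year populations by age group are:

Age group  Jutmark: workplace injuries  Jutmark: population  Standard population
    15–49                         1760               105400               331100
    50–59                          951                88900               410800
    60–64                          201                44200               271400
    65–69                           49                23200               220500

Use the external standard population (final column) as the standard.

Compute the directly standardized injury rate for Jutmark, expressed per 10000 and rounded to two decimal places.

Age-specific rates per 10000 for Jutmark: 166.98, 106.97, 45.48, 21.12.
Standard total = 1233800; weights = 0.2684, 0.3330, 0.2200, 0.1787.
Standardized rate: 0.2684×166.98 + 0.3330×106.97 + 0.2200×45.48 + 0.1787×21.12 = 94.2066 per 10000.

94.21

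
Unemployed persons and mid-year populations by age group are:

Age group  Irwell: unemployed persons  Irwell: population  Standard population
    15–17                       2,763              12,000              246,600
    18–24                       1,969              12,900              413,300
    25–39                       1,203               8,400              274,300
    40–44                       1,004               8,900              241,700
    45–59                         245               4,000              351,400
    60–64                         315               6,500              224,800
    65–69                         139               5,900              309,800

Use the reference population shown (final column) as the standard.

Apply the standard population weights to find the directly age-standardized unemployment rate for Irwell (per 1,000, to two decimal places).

109.67

Age-specific rates per 1,000 for Irwell: 230.250, 152.636, 143.214, 112.809, 61.250, 48.462, 23.559.
Standard total = 2,061,900; weights = 0.1196, 0.2004, 0.1330, 0.1172, 0.1704, 0.1090, 0.1502.
Standardized rate: 0.1196×230.250 + 0.2004×152.636 + 0.1330×143.214 + 0.1172×112.809 + 0.1704×61.250 + 0.1090×48.462 + 0.1502×23.559 = 109.6705 per 1,000.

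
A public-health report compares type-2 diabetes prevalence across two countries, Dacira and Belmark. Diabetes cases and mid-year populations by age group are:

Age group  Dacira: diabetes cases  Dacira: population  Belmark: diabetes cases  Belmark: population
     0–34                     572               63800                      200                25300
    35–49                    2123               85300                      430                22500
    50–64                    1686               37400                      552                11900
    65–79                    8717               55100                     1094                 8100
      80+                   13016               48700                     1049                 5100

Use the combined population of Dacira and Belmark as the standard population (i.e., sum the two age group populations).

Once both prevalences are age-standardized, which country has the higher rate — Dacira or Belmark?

Age-specific rates per 1000 for Dacira: 8.966, 24.889, 45.080, 158.203, 267.269.
For Belmark: 7.905, 19.111, 46.387, 135.062, 205.686.
Combined standard total = 363200; weights = 0.2453, 0.2968, 0.1357, 0.1740, 0.1481.
Dacira: 0.2453×8.966 + 0.2968×24.889 + 0.1357×45.080 + 0.1740×158.203 + 0.1481×267.269 = 82.8243 per 1000.
Belmark: 0.2453×7.905 + 0.2968×19.111 + 0.1357×46.387 + 0.1740×135.062 + 0.1481×205.686 = 67.8778 per 1000.

Dacira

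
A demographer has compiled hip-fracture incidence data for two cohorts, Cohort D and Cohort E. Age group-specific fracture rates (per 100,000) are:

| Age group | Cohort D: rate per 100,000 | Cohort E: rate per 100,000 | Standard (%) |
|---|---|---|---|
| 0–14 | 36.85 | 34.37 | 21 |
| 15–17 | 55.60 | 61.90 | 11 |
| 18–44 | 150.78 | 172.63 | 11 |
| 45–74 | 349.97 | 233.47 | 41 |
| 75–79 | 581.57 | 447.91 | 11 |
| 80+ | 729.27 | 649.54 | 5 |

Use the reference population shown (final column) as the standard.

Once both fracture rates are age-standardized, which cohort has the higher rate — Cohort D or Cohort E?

Cohort D

Standard weights: 0.21, 0.11, 0.11, 0.41, 0.11, 0.05.
Cohort D: 0.2100×36.85 + 0.1100×55.60 + 0.1100×150.78 + 0.4100×349.97 + 0.1100×581.57 + 0.0500×729.27 = 274.3642 per 100,000.
Cohort E: 0.2100×34.37 + 0.1100×61.90 + 0.1100×172.63 + 0.4100×233.47 + 0.1100×447.91 + 0.0500×649.54 = 210.4858 per 100,000.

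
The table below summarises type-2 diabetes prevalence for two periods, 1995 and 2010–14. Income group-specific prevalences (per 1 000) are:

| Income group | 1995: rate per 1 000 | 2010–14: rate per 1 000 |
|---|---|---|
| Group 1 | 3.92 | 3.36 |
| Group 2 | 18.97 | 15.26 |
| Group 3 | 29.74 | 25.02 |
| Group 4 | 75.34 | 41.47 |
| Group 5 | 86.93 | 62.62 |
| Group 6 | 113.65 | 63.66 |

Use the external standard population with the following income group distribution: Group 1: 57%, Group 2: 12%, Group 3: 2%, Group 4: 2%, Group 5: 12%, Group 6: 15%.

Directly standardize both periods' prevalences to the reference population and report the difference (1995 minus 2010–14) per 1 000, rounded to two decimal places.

Standard weights: 0.57, 0.12, 0.02, 0.02, 0.12, 0.15.
1995: 0.5700×3.92 + 0.1200×18.97 + 0.0200×29.74 + 0.0200×75.34 + 0.1200×86.93 + 0.1500×113.65 = 34.0915 per 1 000.
2010–14: 0.5700×3.36 + 0.1200×15.26 + 0.0200×25.02 + 0.0200×41.47 + 0.1200×62.62 + 0.1500×63.66 = 22.1396 per 1 000.
Difference = 34.0915 − 22.1396 = 11.9519.

11.95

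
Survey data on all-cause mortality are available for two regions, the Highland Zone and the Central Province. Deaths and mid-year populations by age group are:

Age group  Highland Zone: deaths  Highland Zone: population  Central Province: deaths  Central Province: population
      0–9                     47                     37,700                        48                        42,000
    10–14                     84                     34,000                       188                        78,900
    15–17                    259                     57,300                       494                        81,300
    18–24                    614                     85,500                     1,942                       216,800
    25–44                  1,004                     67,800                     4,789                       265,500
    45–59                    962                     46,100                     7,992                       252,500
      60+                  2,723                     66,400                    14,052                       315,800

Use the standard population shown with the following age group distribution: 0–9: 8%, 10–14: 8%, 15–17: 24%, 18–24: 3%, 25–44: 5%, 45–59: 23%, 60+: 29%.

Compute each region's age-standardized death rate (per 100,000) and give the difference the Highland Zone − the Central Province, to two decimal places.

Age-specific rates per 100,000 for the Highland Zone: 124.67, 247.06, 452.01, 718.13, 1480.83, 2086.77, 4100.90.
For the Central Province: 114.29, 238.28, 607.63, 895.76, 1803.77, 3165.15, 4449.65.
Standard weights: 0.08, 0.08, 0.24, 0.03, 0.05, 0.23, 0.29.
The Highland Zone: 0.0800×124.67 + 0.0800×247.06 + 0.2400×452.01 + 0.0300×718.13 + 0.0500×1480.83 + 0.2300×2086.77 + 0.2900×4100.90 = 1903.0237 per 100,000.
The Central Province: 0.0800×114.29 + 0.0800×238.28 + 0.2400×607.63 + 0.0300×895.76 + 0.0500×1803.77 + 0.2300×3165.15 + 0.2900×4449.65 = 2309.4794 per 100,000.
Difference = 1903.0237 − 2309.4794 = -406.4557.

-406.46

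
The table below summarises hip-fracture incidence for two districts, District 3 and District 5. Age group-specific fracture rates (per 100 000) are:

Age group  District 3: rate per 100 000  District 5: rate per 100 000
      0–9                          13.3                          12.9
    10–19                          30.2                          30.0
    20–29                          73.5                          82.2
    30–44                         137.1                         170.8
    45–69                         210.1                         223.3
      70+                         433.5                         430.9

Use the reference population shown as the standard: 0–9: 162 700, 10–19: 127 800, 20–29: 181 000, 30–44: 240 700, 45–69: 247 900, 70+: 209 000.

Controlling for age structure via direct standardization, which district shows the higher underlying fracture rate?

District 5

Standard total = 1 169 100; weights = 0.1392, 0.1093, 0.1548, 0.2059, 0.2120, 0.1788.
District 3: 0.1392×13.3 + 0.1093×30.2 + 0.1548×73.5 + 0.2059×137.1 + 0.2120×210.1 + 0.1788×433.5 = 166.8054 per 100 000.
District 5: 0.1392×12.9 + 0.1093×30.0 + 0.1548×82.2 + 0.2059×170.8 + 0.2120×223.3 + 0.1788×430.9 = 177.3473 per 100 000.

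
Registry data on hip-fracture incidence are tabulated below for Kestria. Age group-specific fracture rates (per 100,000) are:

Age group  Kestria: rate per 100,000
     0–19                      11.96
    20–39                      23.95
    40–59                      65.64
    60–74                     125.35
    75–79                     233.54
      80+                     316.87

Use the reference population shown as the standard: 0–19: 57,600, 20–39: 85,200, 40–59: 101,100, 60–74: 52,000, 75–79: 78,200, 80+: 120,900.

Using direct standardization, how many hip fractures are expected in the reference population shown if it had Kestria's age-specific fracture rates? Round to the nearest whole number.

Expected hip fractures = Σ (standard pop × age-specific rate ÷ 100,000)
= 57,600×11.96/100,000 + 85,200×23.95/100,000 + 101,100×65.64/100,000 + 52,000×125.35/100,000 + 78,200×233.54/100,000 + 120,900×316.87/100,000
= 6.89 + 20.41 + 66.36 + 65.18 + 182.63 + 383.10 = 724.56.

725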